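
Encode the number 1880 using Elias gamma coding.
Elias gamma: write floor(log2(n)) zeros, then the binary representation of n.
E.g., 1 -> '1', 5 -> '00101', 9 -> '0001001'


num_bits = floor(log2(1880)) + 1 = 11
leading_zeros = num_bits - 1 = 10
binary(1880) = 11101011000

Elias gamma(1880) = '0000000000' + '11101011000' = 000000000011101011000 (21 bits)


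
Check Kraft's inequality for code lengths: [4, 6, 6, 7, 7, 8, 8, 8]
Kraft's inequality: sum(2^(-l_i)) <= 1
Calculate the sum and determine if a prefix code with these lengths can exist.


Sum = 2^(-4) + 2^(-6) + 2^(-6) + 2^(-7) + 2^(-7) + 2^(-8) + 2^(-8) + 2^(-8)
    = 0.0625 + 0.015625 + 0.015625 + 0.0078125 + 0.0078125 + 0.00390625 + 0.00390625 + 0.00390625
    = 31/256 = 0.12109375
Since 0.12109375 <= 1, Kraft's inequality IS satisfied.
A prefix code with these lengths CAN exist.

Kraft sum = 0.12109375. Satisfied.


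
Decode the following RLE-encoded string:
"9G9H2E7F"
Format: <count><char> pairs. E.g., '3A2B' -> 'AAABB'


Expanding each <count><char> pair:
  9G -> 'GGGGGGGGG'
  9H -> 'HHHHHHHHH'
  2E -> 'EE'
  7F -> 'FFFFFFF'

Decoded = GGGGGGGGGHHHHHHHHHEEFFFFFFF


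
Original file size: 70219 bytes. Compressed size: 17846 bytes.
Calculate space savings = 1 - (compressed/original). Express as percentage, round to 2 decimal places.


ratio = compressed/original = 17846/70219 = 0.254148
savings = 1 - ratio = 1 - 0.254148 = 0.745852
as a percentage: 0.745852 * 100 = 74.59%

Space savings = 1 - 17846/70219 = 74.59%


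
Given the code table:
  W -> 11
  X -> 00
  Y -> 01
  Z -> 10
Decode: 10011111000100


Decoding:
10 -> Z
01 -> Y
11 -> W
11 -> W
00 -> X
01 -> Y
00 -> X


Result: ZYWWXYX


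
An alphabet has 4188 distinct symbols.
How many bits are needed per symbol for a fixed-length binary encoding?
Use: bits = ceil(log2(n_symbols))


log2(4188) = 12.032
Bracket: 2^12 = 4096 < 4188 <= 2^13 = 8192
So ceil(log2(4188)) = 13

bits = ceil(log2(4188)) = ceil(12.032) = 13 bits


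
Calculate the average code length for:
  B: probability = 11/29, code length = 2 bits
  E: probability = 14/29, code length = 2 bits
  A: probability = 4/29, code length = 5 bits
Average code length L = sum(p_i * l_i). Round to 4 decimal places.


Weighted contributions p_i * l_i:
  B: (11/29) * 2 = 22/29
  E: (14/29) * 2 = 28/29
  A: (4/29) * 5 = 20/29
Sum = (22 + 28 + 20)/29 = 70/29

L = 70/29 = 2.4138 bits/symbol


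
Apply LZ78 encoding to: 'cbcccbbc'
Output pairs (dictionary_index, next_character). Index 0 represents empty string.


LZ78 encoding steps:
Dictionary: {0: ''}
Step 1: w='' (idx 0), next='c' -> output (0, 'c'), add 'c' as idx 1
Step 2: w='' (idx 0), next='b' -> output (0, 'b'), add 'b' as idx 2
Step 3: w='c' (idx 1), next='c' -> output (1, 'c'), add 'cc' as idx 3
Step 4: w='c' (idx 1), next='b' -> output (1, 'b'), add 'cb' as idx 4
Step 5: w='b' (idx 2), next='c' -> output (2, 'c'), add 'bc' as idx 5


Encoded: [(0, 'c'), (0, 'b'), (1, 'c'), (1, 'b'), (2, 'c')]


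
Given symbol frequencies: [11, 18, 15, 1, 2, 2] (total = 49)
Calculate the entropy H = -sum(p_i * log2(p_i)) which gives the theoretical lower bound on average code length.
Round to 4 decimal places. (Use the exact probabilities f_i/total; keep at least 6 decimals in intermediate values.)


Per-symbol terms -p_i * log2(p_i) with p_i = f_i/49:
  p = 11/49 = 0.224490: log2(p) = -2.155278, -p*log2(p) = 0.483838
  p = 18/49 = 0.367347: log2(p) = -1.444785, -p*log2(p) = 0.530737
  p = 15/49 = 0.306122: log2(p) = -1.707819, -p*log2(p) = 0.522802
  p = 1/49 = 0.020408: log2(p) = -5.614710, -p*log2(p) = 0.114586
  p = 2/49 = 0.040816: log2(p) = -4.614710, -p*log2(p) = 0.188356
  p = 2/49 = 0.040816: log2(p) = -4.614710, -p*log2(p) = 0.188356
H = 0.483838 + 0.530737 + 0.522802 + 0.114586 + 0.188356 + 0.188356 = 2.028675

H = 2.0287 bits/symbol


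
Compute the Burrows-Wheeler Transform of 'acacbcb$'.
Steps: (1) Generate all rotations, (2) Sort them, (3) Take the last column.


Rotations (sorted):
  0: $acacbcb -> last char: b
  1: acacbcb$ -> last char: $
  2: acbcb$ac -> last char: c
  3: b$acacbc -> last char: c
  4: bcb$acac -> last char: c
  5: cacbcb$a -> last char: a
  6: cb$acacb -> last char: b
  7: cbcb$aca -> last char: a


BWT = b$cccaba


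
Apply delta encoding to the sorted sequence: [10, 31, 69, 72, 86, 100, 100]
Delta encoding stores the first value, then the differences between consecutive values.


First value: 10
Deltas:
  31 - 10 = 21
  69 - 31 = 38
  72 - 69 = 3
  86 - 72 = 14
  100 - 86 = 14
  100 - 100 = 0


Delta encoded: [10, 21, 38, 3, 14, 14, 0]


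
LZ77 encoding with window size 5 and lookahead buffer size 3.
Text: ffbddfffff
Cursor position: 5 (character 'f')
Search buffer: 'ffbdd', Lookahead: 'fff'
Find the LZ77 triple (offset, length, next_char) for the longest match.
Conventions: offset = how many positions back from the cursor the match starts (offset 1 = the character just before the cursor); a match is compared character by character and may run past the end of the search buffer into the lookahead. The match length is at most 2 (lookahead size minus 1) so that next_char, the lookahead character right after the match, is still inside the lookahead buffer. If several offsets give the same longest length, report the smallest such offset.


Try each offset into the search buffer:
  offset=1 (pos 4, char 'd'): match length 0
  offset=2 (pos 3, char 'd'): match length 0
  offset=3 (pos 2, char 'b'): match length 0
  offset=4 (pos 1, char 'f'): match length 1
  offset=5 (pos 0, char 'f'): match length 2
Longest match has length 2 at offset 5.
next_char = character at position 5 + 2 = 7 -> 'f'

Best match: offset=5, length=2 (matching 'ff' starting at position 0)
LZ77 triple: (5, 2, 'f')


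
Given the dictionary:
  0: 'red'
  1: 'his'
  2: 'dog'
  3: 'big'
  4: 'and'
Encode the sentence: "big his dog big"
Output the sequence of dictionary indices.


Look up each word in the dictionary:
  'big' -> 3
  'his' -> 1
  'dog' -> 2
  'big' -> 3

Encoded: [3, 1, 2, 3]


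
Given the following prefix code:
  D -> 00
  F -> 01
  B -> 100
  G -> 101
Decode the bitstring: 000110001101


Decoding step by step:
Bits 00 -> D
Bits 01 -> F
Bits 100 -> B
Bits 01 -> F
Bits 101 -> G


Decoded message: DFBFG


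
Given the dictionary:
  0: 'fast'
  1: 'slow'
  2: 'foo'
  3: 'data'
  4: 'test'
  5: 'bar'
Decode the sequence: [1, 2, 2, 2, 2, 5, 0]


Look up each index in the dictionary:
  1 -> 'slow'
  2 -> 'foo'
  2 -> 'foo'
  2 -> 'foo'
  2 -> 'foo'
  5 -> 'bar'
  0 -> 'fast'

Decoded: "slow foo foo foo foo bar fast"


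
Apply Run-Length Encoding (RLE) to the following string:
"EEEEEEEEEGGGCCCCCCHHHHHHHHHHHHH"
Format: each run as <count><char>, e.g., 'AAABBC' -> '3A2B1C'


Scanning runs left to right:
  i=0: run of 'E' x 9 -> '9E'
  i=9: run of 'G' x 3 -> '3G'
  i=12: run of 'C' x 6 -> '6C'
  i=18: run of 'H' x 13 -> '13H'

RLE = 9E3G6C13H


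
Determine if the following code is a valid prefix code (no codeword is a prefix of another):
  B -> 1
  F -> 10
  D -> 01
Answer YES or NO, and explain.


Checking each pair (does one codeword prefix another?):
  B='1' vs F='10': prefix -- VIOLATION

NO -- this is NOT a valid prefix code. B (1) is a prefix of F (10).


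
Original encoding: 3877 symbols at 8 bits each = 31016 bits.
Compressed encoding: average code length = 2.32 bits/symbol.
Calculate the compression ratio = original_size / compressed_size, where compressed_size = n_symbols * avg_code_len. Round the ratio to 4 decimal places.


original_size = n_symbols * orig_bits = 3877 * 8 = 31016 bits
compressed_size = n_symbols * avg_code_len = 3877 * 2.32 = 8994.64 bits
ratio = original_size / compressed_size = 31016 / 8994.64 = 3.4483

Compression ratio = 3.4483


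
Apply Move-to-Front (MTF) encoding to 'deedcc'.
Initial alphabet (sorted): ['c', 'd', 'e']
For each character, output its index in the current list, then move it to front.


MTF encoding:
'd': index 1 in ['c', 'd', 'e'] -> ['d', 'c', 'e']
'e': index 2 in ['d', 'c', 'e'] -> ['e', 'd', 'c']
'e': index 0 in ['e', 'd', 'c'] -> ['e', 'd', 'c']
'd': index 1 in ['e', 'd', 'c'] -> ['d', 'e', 'c']
'c': index 2 in ['d', 'e', 'c'] -> ['c', 'd', 'e']
'c': index 0 in ['c', 'd', 'e'] -> ['c', 'd', 'e']


Output: [1, 2, 0, 1, 2, 0]


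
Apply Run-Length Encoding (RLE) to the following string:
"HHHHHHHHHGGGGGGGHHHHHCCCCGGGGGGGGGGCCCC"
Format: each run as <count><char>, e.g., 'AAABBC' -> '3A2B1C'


Scanning runs left to right:
  i=0: run of 'H' x 9 -> '9H'
  i=9: run of 'G' x 7 -> '7G'
  i=16: run of 'H' x 5 -> '5H'
  i=21: run of 'C' x 4 -> '4C'
  i=25: run of 'G' x 10 -> '10G'
  i=35: run of 'C' x 4 -> '4C'

RLE = 9H7G5H4C10G4C


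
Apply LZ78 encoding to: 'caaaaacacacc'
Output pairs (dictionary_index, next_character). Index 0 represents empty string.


LZ78 encoding steps:
Dictionary: {0: ''}
Step 1: w='' (idx 0), next='c' -> output (0, 'c'), add 'c' as idx 1
Step 2: w='' (idx 0), next='a' -> output (0, 'a'), add 'a' as idx 2
Step 3: w='a' (idx 2), next='a' -> output (2, 'a'), add 'aa' as idx 3
Step 4: w='aa' (idx 3), next='c' -> output (3, 'c'), add 'aac' as idx 4
Step 5: w='a' (idx 2), next='c' -> output (2, 'c'), add 'ac' as idx 5
Step 6: w='ac' (idx 5), next='c' -> output (5, 'c'), add 'acc' as idx 6


Encoded: [(0, 'c'), (0, 'a'), (2, 'a'), (3, 'c'), (2, 'c'), (5, 'c')]


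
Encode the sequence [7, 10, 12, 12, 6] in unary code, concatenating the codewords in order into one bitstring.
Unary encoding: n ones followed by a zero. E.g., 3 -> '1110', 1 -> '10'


Encode each number as n ones followed by a terminating 0:
  7 -> 11111110 (8 bits)
  10 -> 11111111110 (11 bits)
  12 -> 1111111111110 (13 bits)
  12 -> 1111111111110 (13 bits)
  6 -> 1111110 (7 bits)
Total length = 8 + 11 + 13 + 13 + 7 = 52 bits.

Unary([7, 10, 12, 12, 6]) = 1111111011111111110111111111111011111111111101111110 (52 bits)


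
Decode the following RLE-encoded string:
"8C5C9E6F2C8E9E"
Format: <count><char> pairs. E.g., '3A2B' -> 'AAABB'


Expanding each <count><char> pair:
  8C -> 'CCCCCCCC'
  5C -> 'CCCCC'
  9E -> 'EEEEEEEEE'
  6F -> 'FFFFFF'
  2C -> 'CC'
  8E -> 'EEEEEEEE'
  9E -> 'EEEEEEEEE'

Decoded = CCCCCCCCCCCCCEEEEEEEEEFFFFFFCCEEEEEEEEEEEEEEEEE


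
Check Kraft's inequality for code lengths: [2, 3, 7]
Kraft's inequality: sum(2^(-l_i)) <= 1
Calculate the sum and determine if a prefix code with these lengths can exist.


Sum = 2^(-2) + 2^(-3) + 2^(-7)
    = 0.25 + 0.125 + 0.0078125
    = 49/128 = 0.3828125
Since 0.3828125 <= 1, Kraft's inequality IS satisfied.
A prefix code with these lengths CAN exist.

Kraft sum = 0.3828125. Satisfied.


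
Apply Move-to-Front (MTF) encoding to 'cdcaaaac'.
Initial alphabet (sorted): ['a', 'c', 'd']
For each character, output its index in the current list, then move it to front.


MTF encoding:
'c': index 1 in ['a', 'c', 'd'] -> ['c', 'a', 'd']
'd': index 2 in ['c', 'a', 'd'] -> ['d', 'c', 'a']
'c': index 1 in ['d', 'c', 'a'] -> ['c', 'd', 'a']
'a': index 2 in ['c', 'd', 'a'] -> ['a', 'c', 'd']
'a': index 0 in ['a', 'c', 'd'] -> ['a', 'c', 'd']
'a': index 0 in ['a', 'c', 'd'] -> ['a', 'c', 'd']
'a': index 0 in ['a', 'c', 'd'] -> ['a', 'c', 'd']
'c': index 1 in ['a', 'c', 'd'] -> ['c', 'a', 'd']


Output: [1, 2, 1, 2, 0, 0, 0, 1]


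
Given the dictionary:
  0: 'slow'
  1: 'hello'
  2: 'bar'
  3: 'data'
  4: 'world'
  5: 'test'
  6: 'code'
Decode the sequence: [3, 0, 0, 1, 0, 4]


Look up each index in the dictionary:
  3 -> 'data'
  0 -> 'slow'
  0 -> 'slow'
  1 -> 'hello'
  0 -> 'slow'
  4 -> 'world'

Decoded: "data slow slow hello slow world"


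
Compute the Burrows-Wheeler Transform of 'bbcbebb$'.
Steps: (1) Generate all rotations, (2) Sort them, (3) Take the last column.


Rotations (sorted):
  0: $bbcbebb -> last char: b
  1: b$bbcbeb -> last char: b
  2: bb$bbcbe -> last char: e
  3: bbcbebb$ -> last char: $
  4: bcbebb$b -> last char: b
  5: bebb$bbc -> last char: c
  6: cbebb$bb -> last char: b
  7: ebb$bbcb -> last char: b


BWT = bbe$bcbb


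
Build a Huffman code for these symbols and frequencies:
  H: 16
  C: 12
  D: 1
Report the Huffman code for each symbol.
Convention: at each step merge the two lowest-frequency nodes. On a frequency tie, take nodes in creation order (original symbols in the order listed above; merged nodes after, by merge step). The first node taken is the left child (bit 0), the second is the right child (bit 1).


Huffman tree construction:
Step 1: Merge D(1) + C(12) = 13
Step 2: Merge (D+C)(13) + H(16) = 29
Read each symbol's code off the tree from the root (left child = 0, right child = 1).

Codes:
  H: 1 (length 1)
  C: 01 (length 2)
  D: 00 (length 2)
Average code length: 42/29 = 1.4483 bits/symbol


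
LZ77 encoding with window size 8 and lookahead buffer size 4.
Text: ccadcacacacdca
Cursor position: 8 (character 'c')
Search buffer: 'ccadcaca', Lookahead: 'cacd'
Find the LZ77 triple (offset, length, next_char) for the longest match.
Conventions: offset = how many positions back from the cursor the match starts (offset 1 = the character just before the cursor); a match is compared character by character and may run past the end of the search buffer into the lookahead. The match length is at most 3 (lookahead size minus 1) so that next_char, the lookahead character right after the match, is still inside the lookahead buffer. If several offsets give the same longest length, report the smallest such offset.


Try each offset into the search buffer:
  offset=1 (pos 7, char 'a'): match length 0
  offset=2 (pos 6, char 'c'): match length 3
  offset=3 (pos 5, char 'a'): match length 0
  offset=4 (pos 4, char 'c'): match length 3
  offset=5 (pos 3, char 'd'): match length 0
  offset=6 (pos 2, char 'a'): match length 0
  offset=7 (pos 1, char 'c'): match length 2
  offset=8 (pos 0, char 'c'): match length 1
Longest match has length 3, found at offsets 2, 4; take the smallest, offset 2.
next_char = character at position 8 + 3 = 11 -> 'd'

Best match: offset=2, length=3 (matching 'cac' starting at position 6)
LZ77 triple: (2, 3, 'd')


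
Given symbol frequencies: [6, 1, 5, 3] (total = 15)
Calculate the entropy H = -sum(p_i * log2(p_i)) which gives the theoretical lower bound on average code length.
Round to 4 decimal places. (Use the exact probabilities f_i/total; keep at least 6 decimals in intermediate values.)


Per-symbol terms -p_i * log2(p_i) with p_i = f_i/15:
  p = 6/15 = 0.400000: log2(p) = -1.321928, -p*log2(p) = 0.528771
  p = 1/15 = 0.066667: log2(p) = -3.906891, -p*log2(p) = 0.260459
  p = 5/15 = 0.333333: log2(p) = -1.584963, -p*log2(p) = 0.528321
  p = 3/15 = 0.200000: log2(p) = -2.321928, -p*log2(p) = 0.464386
H = 0.528771 + 0.260459 + 0.528321 + 0.464386 = 1.781937

H = 1.7819 bits/symbol


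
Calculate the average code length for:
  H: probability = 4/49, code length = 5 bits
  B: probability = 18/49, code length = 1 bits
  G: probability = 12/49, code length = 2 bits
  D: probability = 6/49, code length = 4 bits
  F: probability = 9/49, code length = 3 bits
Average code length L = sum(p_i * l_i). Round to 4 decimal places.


Weighted contributions p_i * l_i:
  H: (4/49) * 5 = 20/49
  B: (18/49) * 1 = 18/49
  G: (12/49) * 2 = 24/49
  D: (6/49) * 4 = 24/49
  F: (9/49) * 3 = 27/49
Sum = (20 + 18 + 24 + 24 + 27)/49 = 113/49

L = 113/49 = 2.3061 bits/symbol


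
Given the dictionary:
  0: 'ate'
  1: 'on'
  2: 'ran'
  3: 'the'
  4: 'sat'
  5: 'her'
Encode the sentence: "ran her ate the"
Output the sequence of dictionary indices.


Look up each word in the dictionary:
  'ran' -> 2
  'her' -> 5
  'ate' -> 0
  'the' -> 3

Encoded: [2, 5, 0, 3]


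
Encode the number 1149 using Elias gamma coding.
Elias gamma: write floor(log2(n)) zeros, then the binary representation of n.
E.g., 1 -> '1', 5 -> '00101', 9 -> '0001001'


num_bits = floor(log2(1149)) + 1 = 11
leading_zeros = num_bits - 1 = 10
binary(1149) = 10001111101

Elias gamma(1149) = '0000000000' + '10001111101' = 000000000010001111101 (21 bits)


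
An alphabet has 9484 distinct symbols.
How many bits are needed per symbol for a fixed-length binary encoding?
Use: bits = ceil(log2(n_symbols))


log2(9484) = 13.2113
Bracket: 2^13 = 8192 < 9484 <= 2^14 = 16384
So ceil(log2(9484)) = 14

bits = ceil(log2(9484)) = ceil(13.2113) = 14 bits


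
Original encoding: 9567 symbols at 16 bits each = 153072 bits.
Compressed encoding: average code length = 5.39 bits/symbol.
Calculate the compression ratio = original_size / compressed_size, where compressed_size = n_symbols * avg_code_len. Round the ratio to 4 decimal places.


original_size = n_symbols * orig_bits = 9567 * 16 = 153072 bits
compressed_size = n_symbols * avg_code_len = 9567 * 5.39 = 51566.13 bits
ratio = original_size / compressed_size = 153072 / 51566.13 = 2.9685

Compression ratio = 2.9685


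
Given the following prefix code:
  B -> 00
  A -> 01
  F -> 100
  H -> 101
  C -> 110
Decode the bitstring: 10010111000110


Decoding step by step:
Bits 100 -> F
Bits 101 -> H
Bits 110 -> C
Bits 00 -> B
Bits 110 -> C


Decoded message: FHCBC


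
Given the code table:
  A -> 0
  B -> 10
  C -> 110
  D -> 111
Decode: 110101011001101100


Decoding:
110 -> C
10 -> B
10 -> B
110 -> C
0 -> A
110 -> C
110 -> C
0 -> A


Result: CBBCACCA


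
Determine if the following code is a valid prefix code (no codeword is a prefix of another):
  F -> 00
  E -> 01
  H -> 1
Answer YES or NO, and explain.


Checking each pair (does one codeword prefix another?):
  F='00' vs E='01': no prefix
  F='00' vs H='1': no prefix
  E='01' vs F='00': no prefix
  E='01' vs H='1': no prefix
  H='1' vs F='00': no prefix
  H='1' vs E='01': no prefix
No violation found over all pairs.

YES -- this is a valid prefix code. No codeword is a prefix of any other codeword.


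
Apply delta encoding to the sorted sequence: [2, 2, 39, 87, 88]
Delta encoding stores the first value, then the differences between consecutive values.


First value: 2
Deltas:
  2 - 2 = 0
  39 - 2 = 37
  87 - 39 = 48
  88 - 87 = 1


Delta encoded: [2, 0, 37, 48, 1]


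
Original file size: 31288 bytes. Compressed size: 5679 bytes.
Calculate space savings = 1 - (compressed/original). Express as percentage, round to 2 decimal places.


ratio = compressed/original = 5679/31288 = 0.181507
savings = 1 - ratio = 1 - 0.181507 = 0.818493
as a percentage: 0.818493 * 100 = 81.85%

Space savings = 1 - 5679/31288 = 81.85%


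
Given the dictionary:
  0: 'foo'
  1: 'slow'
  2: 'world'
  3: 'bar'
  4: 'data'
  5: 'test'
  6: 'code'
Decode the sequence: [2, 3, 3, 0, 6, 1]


Look up each index in the dictionary:
  2 -> 'world'
  3 -> 'bar'
  3 -> 'bar'
  0 -> 'foo'
  6 -> 'code'
  1 -> 'slow'

Decoded: "world bar bar foo code slow"


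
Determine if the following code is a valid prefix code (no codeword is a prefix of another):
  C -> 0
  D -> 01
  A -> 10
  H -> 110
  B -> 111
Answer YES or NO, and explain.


Checking each pair (does one codeword prefix another?):
  C='0' vs D='01': prefix -- VIOLATION

NO -- this is NOT a valid prefix code. C (0) is a prefix of D (01).


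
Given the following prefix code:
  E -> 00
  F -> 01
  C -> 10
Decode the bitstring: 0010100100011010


Decoding step by step:
Bits 00 -> E
Bits 10 -> C
Bits 10 -> C
Bits 01 -> F
Bits 00 -> E
Bits 01 -> F
Bits 10 -> C
Bits 10 -> C


Decoded message: ECCFEFCC


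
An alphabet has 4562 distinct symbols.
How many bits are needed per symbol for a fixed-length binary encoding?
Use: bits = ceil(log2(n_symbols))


log2(4562) = 12.1555
Bracket: 2^12 = 4096 < 4562 <= 2^13 = 8192
So ceil(log2(4562)) = 13

bits = ceil(log2(4562)) = ceil(12.1555) = 13 bits


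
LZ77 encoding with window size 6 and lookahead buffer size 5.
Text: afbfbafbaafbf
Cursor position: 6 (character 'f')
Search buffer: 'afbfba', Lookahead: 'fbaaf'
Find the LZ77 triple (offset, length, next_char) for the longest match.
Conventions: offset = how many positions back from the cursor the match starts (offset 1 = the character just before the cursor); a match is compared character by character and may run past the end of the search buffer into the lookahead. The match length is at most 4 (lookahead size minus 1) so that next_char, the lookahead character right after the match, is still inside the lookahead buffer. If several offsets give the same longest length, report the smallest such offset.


Try each offset into the search buffer:
  offset=1 (pos 5, char 'a'): match length 0
  offset=2 (pos 4, char 'b'): match length 0
  offset=3 (pos 3, char 'f'): match length 3
  offset=4 (pos 2, char 'b'): match length 0
  offset=5 (pos 1, char 'f'): match length 2
  offset=6 (pos 0, char 'a'): match length 0
Longest match has length 3 at offset 3.
next_char = character at position 6 + 3 = 9 -> 'a'

Best match: offset=3, length=3 (matching 'fba' starting at position 3)
LZ77 triple: (3, 3, 'a')


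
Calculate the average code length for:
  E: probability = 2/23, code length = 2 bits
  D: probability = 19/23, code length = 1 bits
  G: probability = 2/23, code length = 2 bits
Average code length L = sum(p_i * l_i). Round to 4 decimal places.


Weighted contributions p_i * l_i:
  E: (2/23) * 2 = 4/23
  D: (19/23) * 1 = 19/23
  G: (2/23) * 2 = 4/23
Sum = (4 + 19 + 4)/23 = 27/23

L = 27/23 = 1.1739 bits/symbol


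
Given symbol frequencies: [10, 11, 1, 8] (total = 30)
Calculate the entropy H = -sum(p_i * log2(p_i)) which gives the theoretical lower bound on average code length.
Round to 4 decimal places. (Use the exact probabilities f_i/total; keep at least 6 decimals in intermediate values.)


Per-symbol terms -p_i * log2(p_i) with p_i = f_i/30:
  p = 10/30 = 0.333333: log2(p) = -1.584963, -p*log2(p) = 0.528321
  p = 11/30 = 0.366667: log2(p) = -1.447459, -p*log2(p) = 0.530735
  p = 1/30 = 0.033333: log2(p) = -4.906891, -p*log2(p) = 0.163563
  p = 8/30 = 0.266667: log2(p) = -1.906891, -p*log2(p) = 0.508504
H = 0.528321 + 0.530735 + 0.163563 + 0.508504 = 1.731123

H = 1.7311 bits/symbol


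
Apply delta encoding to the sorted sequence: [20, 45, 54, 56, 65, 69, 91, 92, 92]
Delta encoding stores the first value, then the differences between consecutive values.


First value: 20
Deltas:
  45 - 20 = 25
  54 - 45 = 9
  56 - 54 = 2
  65 - 56 = 9
  69 - 65 = 4
  91 - 69 = 22
  92 - 91 = 1
  92 - 92 = 0


Delta encoded: [20, 25, 9, 2, 9, 4, 22, 1, 0]


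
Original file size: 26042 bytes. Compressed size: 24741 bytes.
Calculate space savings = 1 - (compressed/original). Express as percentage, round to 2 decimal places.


ratio = compressed/original = 24741/26042 = 0.950042
savings = 1 - ratio = 1 - 0.950042 = 0.049958
as a percentage: 0.049958 * 100 = 5.0%

Space savings = 1 - 24741/26042 = 5.0%


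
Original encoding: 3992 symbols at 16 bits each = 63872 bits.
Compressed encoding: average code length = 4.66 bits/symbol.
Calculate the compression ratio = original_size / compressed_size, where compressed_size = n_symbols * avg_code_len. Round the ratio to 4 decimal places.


original_size = n_symbols * orig_bits = 3992 * 16 = 63872 bits
compressed_size = n_symbols * avg_code_len = 3992 * 4.66 = 18602.72 bits
ratio = original_size / compressed_size = 63872 / 18602.72 = 3.4335

Compression ratio = 3.4335


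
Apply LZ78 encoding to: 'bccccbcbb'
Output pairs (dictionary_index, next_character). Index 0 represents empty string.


LZ78 encoding steps:
Dictionary: {0: ''}
Step 1: w='' (idx 0), next='b' -> output (0, 'b'), add 'b' as idx 1
Step 2: w='' (idx 0), next='c' -> output (0, 'c'), add 'c' as idx 2
Step 3: w='c' (idx 2), next='c' -> output (2, 'c'), add 'cc' as idx 3
Step 4: w='c' (idx 2), next='b' -> output (2, 'b'), add 'cb' as idx 4
Step 5: w='cb' (idx 4), next='b' -> output (4, 'b'), add 'cbb' as idx 5


Encoded: [(0, 'b'), (0, 'c'), (2, 'c'), (2, 'b'), (4, 'b')]


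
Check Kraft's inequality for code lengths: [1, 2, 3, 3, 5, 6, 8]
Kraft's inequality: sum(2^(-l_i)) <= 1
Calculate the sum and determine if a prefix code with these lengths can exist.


Sum = 2^(-1) + 2^(-2) + 2^(-3) + 2^(-3) + 2^(-5) + 2^(-6) + 2^(-8)
    = 0.5 + 0.25 + 0.125 + 0.125 + 0.03125 + 0.015625 + 0.00390625
    = 269/256 = 1.05078125
Since 1.05078125 > 1, Kraft's inequality is NOT satisfied.
A prefix code with these lengths CANNOT exist.

Kraft sum = 1.05078125. Not satisfied.


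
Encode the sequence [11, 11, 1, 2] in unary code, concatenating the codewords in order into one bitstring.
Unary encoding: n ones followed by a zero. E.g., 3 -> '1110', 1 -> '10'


Encode each number as n ones followed by a terminating 0:
  11 -> 111111111110 (12 bits)
  11 -> 111111111110 (12 bits)
  1 -> 10 (2 bits)
  2 -> 110 (3 bits)
Total length = 12 + 12 + 2 + 3 = 29 bits.

Unary([11, 11, 1, 2]) = 11111111111011111111111010110 (29 bits)


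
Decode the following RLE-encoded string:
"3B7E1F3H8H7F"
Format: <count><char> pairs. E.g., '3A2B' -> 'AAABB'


Expanding each <count><char> pair:
  3B -> 'BBB'
  7E -> 'EEEEEEE'
  1F -> 'F'
  3H -> 'HHH'
  8H -> 'HHHHHHHH'
  7F -> 'FFFFFFF'

Decoded = BBBEEEEEEEFHHHHHHHHHHHFFFFFFF


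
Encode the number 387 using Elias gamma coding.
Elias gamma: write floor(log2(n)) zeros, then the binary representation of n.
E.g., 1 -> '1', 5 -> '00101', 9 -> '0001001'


num_bits = floor(log2(387)) + 1 = 9
leading_zeros = num_bits - 1 = 8
binary(387) = 110000011

Elias gamma(387) = '00000000' + '110000011' = 00000000110000011 (17 bits)


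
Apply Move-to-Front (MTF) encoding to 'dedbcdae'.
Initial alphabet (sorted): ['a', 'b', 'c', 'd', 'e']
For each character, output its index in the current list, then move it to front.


MTF encoding:
'd': index 3 in ['a', 'b', 'c', 'd', 'e'] -> ['d', 'a', 'b', 'c', 'e']
'e': index 4 in ['d', 'a', 'b', 'c', 'e'] -> ['e', 'd', 'a', 'b', 'c']
'd': index 1 in ['e', 'd', 'a', 'b', 'c'] -> ['d', 'e', 'a', 'b', 'c']
'b': index 3 in ['d', 'e', 'a', 'b', 'c'] -> ['b', 'd', 'e', 'a', 'c']
'c': index 4 in ['b', 'd', 'e', 'a', 'c'] -> ['c', 'b', 'd', 'e', 'a']
'd': index 2 in ['c', 'b', 'd', 'e', 'a'] -> ['d', 'c', 'b', 'e', 'a']
'a': index 4 in ['d', 'c', 'b', 'e', 'a'] -> ['a', 'd', 'c', 'b', 'e']
'e': index 4 in ['a', 'd', 'c', 'b', 'e'] -> ['e', 'a', 'd', 'c', 'b']


Output: [3, 4, 1, 3, 4, 2, 4, 4]


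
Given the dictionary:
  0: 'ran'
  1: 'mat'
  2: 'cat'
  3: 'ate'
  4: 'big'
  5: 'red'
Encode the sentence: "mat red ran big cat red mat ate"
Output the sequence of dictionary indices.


Look up each word in the dictionary:
  'mat' -> 1
  'red' -> 5
  'ran' -> 0
  'big' -> 4
  'cat' -> 2
  'red' -> 5
  'mat' -> 1
  'ate' -> 3

Encoded: [1, 5, 0, 4, 2, 5, 1, 3]


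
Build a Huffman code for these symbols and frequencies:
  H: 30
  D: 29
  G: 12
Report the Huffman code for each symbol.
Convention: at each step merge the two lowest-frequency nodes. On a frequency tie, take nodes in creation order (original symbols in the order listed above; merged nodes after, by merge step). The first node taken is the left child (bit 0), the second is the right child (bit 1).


Huffman tree construction:
Step 1: Merge G(12) + D(29) = 41
Step 2: Merge H(30) + (G+D)(41) = 71
Read each symbol's code off the tree from the root (left child = 0, right child = 1).

Codes:
  H: 0 (length 1)
  D: 11 (length 2)
  G: 10 (length 2)
Average code length: 112/71 = 1.5775 bits/symbol


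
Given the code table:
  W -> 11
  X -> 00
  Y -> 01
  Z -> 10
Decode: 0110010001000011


Decoding:
01 -> Y
10 -> Z
01 -> Y
00 -> X
01 -> Y
00 -> X
00 -> X
11 -> W


Result: YZYXYXXW


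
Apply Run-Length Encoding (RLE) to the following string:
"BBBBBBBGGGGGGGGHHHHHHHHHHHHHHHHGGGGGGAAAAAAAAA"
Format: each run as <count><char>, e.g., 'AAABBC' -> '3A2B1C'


Scanning runs left to right:
  i=0: run of 'B' x 7 -> '7B'
  i=7: run of 'G' x 8 -> '8G'
  i=15: run of 'H' x 16 -> '16H'
  i=31: run of 'G' x 6 -> '6G'
  i=37: run of 'A' x 9 -> '9A'

RLE = 7B8G16H6G9A


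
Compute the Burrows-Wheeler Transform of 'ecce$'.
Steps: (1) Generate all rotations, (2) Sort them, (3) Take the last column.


Rotations (sorted):
  0: $ecce -> last char: e
  1: cce$e -> last char: e
  2: ce$ec -> last char: c
  3: e$ecc -> last char: c
  4: ecce$ -> last char: $


BWT = eecc$


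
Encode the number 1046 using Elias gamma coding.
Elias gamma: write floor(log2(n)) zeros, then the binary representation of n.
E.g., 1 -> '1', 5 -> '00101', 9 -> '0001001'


num_bits = floor(log2(1046)) + 1 = 11
leading_zeros = num_bits - 1 = 10
binary(1046) = 10000010110

Elias gamma(1046) = '0000000000' + '10000010110' = 000000000010000010110 (21 bits)


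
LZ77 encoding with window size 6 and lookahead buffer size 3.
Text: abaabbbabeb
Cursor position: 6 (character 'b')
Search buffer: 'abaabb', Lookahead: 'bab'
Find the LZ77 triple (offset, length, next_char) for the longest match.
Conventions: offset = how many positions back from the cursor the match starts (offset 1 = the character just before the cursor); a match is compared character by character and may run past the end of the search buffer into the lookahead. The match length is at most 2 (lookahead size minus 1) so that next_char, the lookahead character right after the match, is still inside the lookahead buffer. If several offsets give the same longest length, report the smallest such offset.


Try each offset into the search buffer:
  offset=1 (pos 5, char 'b'): match length 1
  offset=2 (pos 4, char 'b'): match length 1
  offset=3 (pos 3, char 'a'): match length 0
  offset=4 (pos 2, char 'a'): match length 0
  offset=5 (pos 1, char 'b'): match length 2
  offset=6 (pos 0, char 'a'): match length 0
Longest match has length 2 at offset 5.
next_char = character at position 6 + 2 = 8 -> 'b'

Best match: offset=5, length=2 (matching 'ba' starting at position 1)
LZ77 triple: (5, 2, 'b')


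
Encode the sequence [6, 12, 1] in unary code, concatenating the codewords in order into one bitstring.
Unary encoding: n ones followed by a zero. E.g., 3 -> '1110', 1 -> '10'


Encode each number as n ones followed by a terminating 0:
  6 -> 1111110 (7 bits)
  12 -> 1111111111110 (13 bits)
  1 -> 10 (2 bits)
Total length = 7 + 13 + 2 = 22 bits.

Unary([6, 12, 1]) = 1111110111111111111010 (22 bits)


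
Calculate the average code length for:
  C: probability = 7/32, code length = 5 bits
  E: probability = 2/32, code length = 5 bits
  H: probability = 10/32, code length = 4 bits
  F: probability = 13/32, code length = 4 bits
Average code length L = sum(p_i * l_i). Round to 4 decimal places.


Weighted contributions p_i * l_i:
  C: (7/32) * 5 = 35/32
  E: (2/32) * 5 = 10/32
  H: (10/32) * 4 = 40/32
  F: (13/32) * 4 = 52/32
Sum = (35 + 10 + 40 + 52)/32 = 137/32

L = 137/32 = 4.2813 bits/symbol


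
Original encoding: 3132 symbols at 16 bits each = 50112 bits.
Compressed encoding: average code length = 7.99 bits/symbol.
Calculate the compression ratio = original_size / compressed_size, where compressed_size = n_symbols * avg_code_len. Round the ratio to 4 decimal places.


original_size = n_symbols * orig_bits = 3132 * 16 = 50112 bits
compressed_size = n_symbols * avg_code_len = 3132 * 7.99 = 25024.68 bits
ratio = original_size / compressed_size = 50112 / 25024.68 = 2.0025

Compression ratio = 2.0025


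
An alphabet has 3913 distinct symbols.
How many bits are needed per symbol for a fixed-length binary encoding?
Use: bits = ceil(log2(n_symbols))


log2(3913) = 11.9341
Bracket: 2^11 = 2048 < 3913 <= 2^12 = 4096
So ceil(log2(3913)) = 12

bits = ceil(log2(3913)) = ceil(11.9341) = 12 bits


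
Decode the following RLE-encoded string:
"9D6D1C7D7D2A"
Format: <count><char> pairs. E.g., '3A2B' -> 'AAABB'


Expanding each <count><char> pair:
  9D -> 'DDDDDDDDD'
  6D -> 'DDDDDD'
  1C -> 'C'
  7D -> 'DDDDDDD'
  7D -> 'DDDDDDD'
  2A -> 'AA'

Decoded = DDDDDDDDDDDDDDDCDDDDDDDDDDDDDDAA


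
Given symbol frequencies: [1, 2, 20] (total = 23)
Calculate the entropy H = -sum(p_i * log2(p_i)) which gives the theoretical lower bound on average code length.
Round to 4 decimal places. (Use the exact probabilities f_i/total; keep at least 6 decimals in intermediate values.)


Per-symbol terms -p_i * log2(p_i) with p_i = f_i/23:
  p = 1/23 = 0.043478: log2(p) = -4.523562, -p*log2(p) = 0.196677
  p = 2/23 = 0.086957: log2(p) = -3.523562, -p*log2(p) = 0.306397
  p = 20/23 = 0.869565: log2(p) = -0.201634, -p*log2(p) = 0.175334
H = 0.196677 + 0.306397 + 0.175334 = 0.678408

H = 0.6784 bits/symbol


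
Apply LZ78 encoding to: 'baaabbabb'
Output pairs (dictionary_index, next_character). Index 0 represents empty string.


LZ78 encoding steps:
Dictionary: {0: ''}
Step 1: w='' (idx 0), next='b' -> output (0, 'b'), add 'b' as idx 1
Step 2: w='' (idx 0), next='a' -> output (0, 'a'), add 'a' as idx 2
Step 3: w='a' (idx 2), next='a' -> output (2, 'a'), add 'aa' as idx 3
Step 4: w='b' (idx 1), next='b' -> output (1, 'b'), add 'bb' as idx 4
Step 5: w='a' (idx 2), next='b' -> output (2, 'b'), add 'ab' as idx 5
Step 6: w='b' (idx 1), end of input -> output (1, '')


Encoded: [(0, 'b'), (0, 'a'), (2, 'a'), (1, 'b'), (2, 'b'), (1, '')]


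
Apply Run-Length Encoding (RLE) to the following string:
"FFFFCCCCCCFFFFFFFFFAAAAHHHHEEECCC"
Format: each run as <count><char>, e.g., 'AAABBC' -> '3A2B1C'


Scanning runs left to right:
  i=0: run of 'F' x 4 -> '4F'
  i=4: run of 'C' x 6 -> '6C'
  i=10: run of 'F' x 9 -> '9F'
  i=19: run of 'A' x 4 -> '4A'
  i=23: run of 'H' x 4 -> '4H'
  i=27: run of 'E' x 3 -> '3E'
  i=30: run of 'C' x 3 -> '3C'

RLE = 4F6C9F4A4H3E3C


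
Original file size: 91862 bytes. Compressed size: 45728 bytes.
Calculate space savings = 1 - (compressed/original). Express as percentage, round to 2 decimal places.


ratio = compressed/original = 45728/91862 = 0.49779
savings = 1 - ratio = 1 - 0.49779 = 0.50221
as a percentage: 0.50221 * 100 = 50.22%

Space savings = 1 - 45728/91862 = 50.22%


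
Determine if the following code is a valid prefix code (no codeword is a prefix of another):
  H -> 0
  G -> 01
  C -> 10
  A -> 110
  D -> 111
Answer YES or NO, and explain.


Checking each pair (does one codeword prefix another?):
  H='0' vs G='01': prefix -- VIOLATION

NO -- this is NOT a valid prefix code. H (0) is a prefix of G (01).


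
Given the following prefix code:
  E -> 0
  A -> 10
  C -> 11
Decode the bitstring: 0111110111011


Decoding step by step:
Bits 0 -> E
Bits 11 -> C
Bits 11 -> C
Bits 10 -> A
Bits 11 -> C
Bits 10 -> A
Bits 11 -> C


Decoded message: ECCACAC


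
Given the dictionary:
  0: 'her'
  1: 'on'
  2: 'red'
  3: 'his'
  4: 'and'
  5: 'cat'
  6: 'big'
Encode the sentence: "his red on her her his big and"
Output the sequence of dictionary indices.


Look up each word in the dictionary:
  'his' -> 3
  'red' -> 2
  'on' -> 1
  'her' -> 0
  'her' -> 0
  'his' -> 3
  'big' -> 6
  'and' -> 4

Encoded: [3, 2, 1, 0, 0, 3, 6, 4]


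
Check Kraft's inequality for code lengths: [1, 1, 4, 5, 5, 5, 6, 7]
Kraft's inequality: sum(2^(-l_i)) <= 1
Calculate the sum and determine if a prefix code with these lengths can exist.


Sum = 2^(-1) + 2^(-1) + 2^(-4) + 2^(-5) + 2^(-5) + 2^(-5) + 2^(-6) + 2^(-7)
    = 0.5 + 0.5 + 0.0625 + 0.03125 + 0.03125 + 0.03125 + 0.015625 + 0.0078125
    = 151/128 = 1.1796875
Since 1.1796875 > 1, Kraft's inequality is NOT satisfied.
A prefix code with these lengths CANNOT exist.

Kraft sum = 1.1796875. Not satisfied.


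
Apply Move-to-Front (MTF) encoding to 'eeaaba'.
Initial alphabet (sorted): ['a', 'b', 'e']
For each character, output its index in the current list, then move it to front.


MTF encoding:
'e': index 2 in ['a', 'b', 'e'] -> ['e', 'a', 'b']
'e': index 0 in ['e', 'a', 'b'] -> ['e', 'a', 'b']
'a': index 1 in ['e', 'a', 'b'] -> ['a', 'e', 'b']
'a': index 0 in ['a', 'e', 'b'] -> ['a', 'e', 'b']
'b': index 2 in ['a', 'e', 'b'] -> ['b', 'a', 'e']
'a': index 1 in ['b', 'a', 'e'] -> ['a', 'b', 'e']


Output: [2, 0, 1, 0, 2, 1]


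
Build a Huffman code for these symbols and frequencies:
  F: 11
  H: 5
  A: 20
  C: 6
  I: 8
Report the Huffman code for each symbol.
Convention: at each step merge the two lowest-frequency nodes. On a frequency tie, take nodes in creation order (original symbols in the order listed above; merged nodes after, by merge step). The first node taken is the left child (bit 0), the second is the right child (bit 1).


Huffman tree construction:
Step 1: Merge H(5) + C(6) = 11
Step 2: Merge I(8) + F(11) = 19
Step 3: Merge (H+C)(11) + (I+F)(19) = 30
Step 4: Merge A(20) + ((H+C)+(I+F))(30) = 50
Read each symbol's code off the tree from the root (left child = 0, right child = 1).

Codes:
  F: 111 (length 3)
  H: 100 (length 3)
  A: 0 (length 1)
  C: 101 (length 3)
  I: 110 (length 3)
Average code length: 110/50 = 2.2000 bits/symbol


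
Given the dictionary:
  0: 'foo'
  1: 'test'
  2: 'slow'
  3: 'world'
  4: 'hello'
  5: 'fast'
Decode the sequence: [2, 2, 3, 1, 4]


Look up each index in the dictionary:
  2 -> 'slow'
  2 -> 'slow'
  3 -> 'world'
  1 -> 'test'
  4 -> 'hello'

Decoded: "slow slow world test hello"


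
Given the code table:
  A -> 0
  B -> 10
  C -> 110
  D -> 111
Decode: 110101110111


Decoding:
110 -> C
10 -> B
111 -> D
0 -> A
111 -> D


Result: CBDAD


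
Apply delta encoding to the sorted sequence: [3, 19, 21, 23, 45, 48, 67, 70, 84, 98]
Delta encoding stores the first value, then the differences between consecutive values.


First value: 3
Deltas:
  19 - 3 = 16
  21 - 19 = 2
  23 - 21 = 2
  45 - 23 = 22
  48 - 45 = 3
  67 - 48 = 19
  70 - 67 = 3
  84 - 70 = 14
  98 - 84 = 14


Delta encoded: [3, 16, 2, 2, 22, 3, 19, 3, 14, 14]


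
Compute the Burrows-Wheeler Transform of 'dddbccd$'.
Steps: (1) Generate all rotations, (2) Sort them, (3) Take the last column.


Rotations (sorted):
  0: $dddbccd -> last char: d
  1: bccd$ddd -> last char: d
  2: ccd$dddb -> last char: b
  3: cd$dddbc -> last char: c
  4: d$dddbcc -> last char: c
  5: dbccd$dd -> last char: d
  6: ddbccd$d -> last char: d
  7: dddbccd$ -> last char: $


BWT = ddbccdd$


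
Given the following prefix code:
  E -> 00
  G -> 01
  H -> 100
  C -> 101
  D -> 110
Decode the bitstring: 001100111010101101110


Decoding step by step:
Bits 00 -> E
Bits 110 -> D
Bits 01 -> G
Bits 110 -> D
Bits 101 -> C
Bits 01 -> G
Bits 101 -> C
Bits 110 -> D


Decoded message: EDGDCGCD


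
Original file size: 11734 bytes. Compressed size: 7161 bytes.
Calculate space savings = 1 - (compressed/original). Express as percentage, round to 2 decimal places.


ratio = compressed/original = 7161/11734 = 0.610278
savings = 1 - ratio = 1 - 0.610278 = 0.389722
as a percentage: 0.389722 * 100 = 38.97%

Space savings = 1 - 7161/11734 = 38.97%


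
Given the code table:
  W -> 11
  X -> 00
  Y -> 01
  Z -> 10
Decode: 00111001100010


Decoding:
00 -> X
11 -> W
10 -> Z
01 -> Y
10 -> Z
00 -> X
10 -> Z


Result: XWZYZXZ


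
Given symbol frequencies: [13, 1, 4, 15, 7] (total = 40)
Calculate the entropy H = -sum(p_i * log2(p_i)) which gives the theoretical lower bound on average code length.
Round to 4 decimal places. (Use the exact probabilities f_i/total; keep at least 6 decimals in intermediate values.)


Per-symbol terms -p_i * log2(p_i) with p_i = f_i/40:
  p = 13/40 = 0.325000: log2(p) = -1.621488, -p*log2(p) = 0.526984
  p = 1/40 = 0.025000: log2(p) = -5.321928, -p*log2(p) = 0.133048
  p = 4/40 = 0.100000: log2(p) = -3.321928, -p*log2(p) = 0.332193
  p = 15/40 = 0.375000: log2(p) = -1.415037, -p*log2(p) = 0.530639
  p = 7/40 = 0.175000: log2(p) = -2.514573, -p*log2(p) = 0.440050
H = 0.526984 + 0.133048 + 0.332193 + 0.530639 + 0.440050 = 1.962914

H = 1.9629 bits/symbol


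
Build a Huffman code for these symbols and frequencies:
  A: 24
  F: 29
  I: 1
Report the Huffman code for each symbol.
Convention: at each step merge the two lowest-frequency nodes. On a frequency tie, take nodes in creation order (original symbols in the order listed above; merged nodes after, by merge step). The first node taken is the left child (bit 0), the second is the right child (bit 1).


Huffman tree construction:
Step 1: Merge I(1) + A(24) = 25
Step 2: Merge (I+A)(25) + F(29) = 54
Read each symbol's code off the tree from the root (left child = 0, right child = 1).

Codes:
  A: 01 (length 2)
  F: 1 (length 1)
  I: 00 (length 2)
Average code length: 79/54 = 1.4630 bits/symbol
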